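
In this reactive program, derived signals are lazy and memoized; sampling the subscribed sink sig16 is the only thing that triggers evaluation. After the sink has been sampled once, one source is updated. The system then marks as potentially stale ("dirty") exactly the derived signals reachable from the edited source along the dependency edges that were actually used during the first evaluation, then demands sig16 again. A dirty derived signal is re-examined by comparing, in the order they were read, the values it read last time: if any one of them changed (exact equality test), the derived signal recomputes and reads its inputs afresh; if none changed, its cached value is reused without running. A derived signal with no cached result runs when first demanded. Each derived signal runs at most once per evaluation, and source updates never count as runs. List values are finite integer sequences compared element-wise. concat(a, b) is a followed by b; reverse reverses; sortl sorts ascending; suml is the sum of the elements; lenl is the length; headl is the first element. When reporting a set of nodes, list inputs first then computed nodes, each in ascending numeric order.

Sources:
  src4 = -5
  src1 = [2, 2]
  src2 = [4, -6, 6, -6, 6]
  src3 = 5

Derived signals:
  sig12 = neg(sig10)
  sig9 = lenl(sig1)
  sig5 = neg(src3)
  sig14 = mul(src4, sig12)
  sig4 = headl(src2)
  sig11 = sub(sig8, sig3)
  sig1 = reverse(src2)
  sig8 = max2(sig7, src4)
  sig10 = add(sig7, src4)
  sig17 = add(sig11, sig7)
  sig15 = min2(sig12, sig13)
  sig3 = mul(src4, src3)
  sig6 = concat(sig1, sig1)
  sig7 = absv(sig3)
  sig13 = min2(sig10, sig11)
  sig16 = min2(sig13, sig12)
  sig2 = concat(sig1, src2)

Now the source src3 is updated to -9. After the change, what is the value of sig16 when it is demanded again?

Demanding sig16 again yields -40.

First demand of the output computes:
  sig3 = mul(-5, 5) = -25
  sig7 = absv(-25) = 25
  sig8 = max2(25, -5) = 25
  sig10 = add(25, -5) = 20
  sig11 = sub(25, -25) = 50
  sig12 = neg(20) = -20
  sig13 = min2(20, 50) = 20
  sig16 = min2(20, -20) = -20

After the edit, cleaning proceeds:
  sig3: a read changed (src3 5->-9) — executes, giving 45.
  sig7: a read changed (sig3 -25->45) — executes, giving 45.
  sig8: a read changed (sig7 25->45) — executes, giving 45.
  sig10: a read changed (sig7 25->45) — executes, giving 40.
  sig11: a read changed (sig8 25->45; sig3 -25->45) — executes, giving 0.
  sig12: a read changed (sig10 20->40) — executes, giving -40.
  sig13: a read changed (sig10 20->40; sig11 50->0) — executes, giving 0.
  sig16: a read changed (sig13 20->0; sig12 -20->-40) — executes, giving -40.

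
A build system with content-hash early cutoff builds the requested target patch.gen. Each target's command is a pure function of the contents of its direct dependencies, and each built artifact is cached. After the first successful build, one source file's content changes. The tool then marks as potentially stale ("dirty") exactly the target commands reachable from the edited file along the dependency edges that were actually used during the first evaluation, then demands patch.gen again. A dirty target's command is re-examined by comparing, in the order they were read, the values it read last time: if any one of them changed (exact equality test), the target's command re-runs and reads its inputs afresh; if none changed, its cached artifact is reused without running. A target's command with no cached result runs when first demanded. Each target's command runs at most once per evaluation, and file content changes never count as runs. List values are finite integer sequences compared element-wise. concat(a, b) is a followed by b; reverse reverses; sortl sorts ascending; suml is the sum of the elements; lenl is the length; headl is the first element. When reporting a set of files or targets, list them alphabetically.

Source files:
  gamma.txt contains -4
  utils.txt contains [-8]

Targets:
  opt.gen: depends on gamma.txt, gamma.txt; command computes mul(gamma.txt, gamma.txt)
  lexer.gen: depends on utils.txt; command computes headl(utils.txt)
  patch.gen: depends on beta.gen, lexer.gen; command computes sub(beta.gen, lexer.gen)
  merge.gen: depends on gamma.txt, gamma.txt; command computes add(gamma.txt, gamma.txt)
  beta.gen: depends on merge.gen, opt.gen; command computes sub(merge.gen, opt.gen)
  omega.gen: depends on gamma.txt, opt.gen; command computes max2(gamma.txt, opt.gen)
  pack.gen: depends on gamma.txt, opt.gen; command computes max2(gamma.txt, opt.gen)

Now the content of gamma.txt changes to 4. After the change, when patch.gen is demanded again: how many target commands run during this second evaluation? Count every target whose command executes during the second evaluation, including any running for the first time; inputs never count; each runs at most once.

First evaluation (everything demanded from the output):
  lexer.gen = headl([-8]) = -8
  merge.gen = add(-4, -4) = -8
  opt.gen = mul(-4, -4) = 16
  beta.gen = sub(-8, 16) = -24
  patch.gen = sub(-24, -8) = -16

Propagation after the edit:
  merge.gen: runs — gamma.txt -4->4; gamma.txt -4->4; result 8.
  opt.gen: runs — gamma.txt -4->4; gamma.txt -4->4; result 16 (same value as before).
  beta.gen: runs — merge.gen -8->8; result -8.
  patch.gen: runs — beta.gen -24->-8; result 0.

Target commands that run: beta.gen, merge.gen, opt.gen, patch.gen — 4 in total.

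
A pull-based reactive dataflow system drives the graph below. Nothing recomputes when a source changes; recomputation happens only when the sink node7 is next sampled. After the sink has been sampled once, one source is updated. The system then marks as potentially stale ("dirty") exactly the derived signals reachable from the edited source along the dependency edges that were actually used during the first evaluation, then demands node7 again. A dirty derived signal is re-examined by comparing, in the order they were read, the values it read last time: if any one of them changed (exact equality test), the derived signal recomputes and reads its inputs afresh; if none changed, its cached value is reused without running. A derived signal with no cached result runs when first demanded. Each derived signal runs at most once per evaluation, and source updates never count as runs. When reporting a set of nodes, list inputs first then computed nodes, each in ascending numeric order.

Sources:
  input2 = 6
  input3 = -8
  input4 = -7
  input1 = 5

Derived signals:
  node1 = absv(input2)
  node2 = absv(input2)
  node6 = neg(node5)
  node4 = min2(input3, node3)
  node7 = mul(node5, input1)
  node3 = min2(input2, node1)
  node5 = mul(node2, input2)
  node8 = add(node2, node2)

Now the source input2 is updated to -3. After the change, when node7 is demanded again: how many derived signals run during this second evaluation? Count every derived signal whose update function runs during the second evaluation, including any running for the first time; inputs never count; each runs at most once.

Derived signals that run: node2, node5, node7 — 3 in total.

First evaluation (everything demanded from the output):
  node2 = absv(6) = 6
  node5 = mul(6, 6) = 36
  node7 = mul(36, 5) = 180

Propagation after the edit:
  node2: runs — input2 6->-3; result 3.
  node5: runs — node2 6->3; input2 6->-3; result -9.
  node7: runs — node5 36->-9; result -45.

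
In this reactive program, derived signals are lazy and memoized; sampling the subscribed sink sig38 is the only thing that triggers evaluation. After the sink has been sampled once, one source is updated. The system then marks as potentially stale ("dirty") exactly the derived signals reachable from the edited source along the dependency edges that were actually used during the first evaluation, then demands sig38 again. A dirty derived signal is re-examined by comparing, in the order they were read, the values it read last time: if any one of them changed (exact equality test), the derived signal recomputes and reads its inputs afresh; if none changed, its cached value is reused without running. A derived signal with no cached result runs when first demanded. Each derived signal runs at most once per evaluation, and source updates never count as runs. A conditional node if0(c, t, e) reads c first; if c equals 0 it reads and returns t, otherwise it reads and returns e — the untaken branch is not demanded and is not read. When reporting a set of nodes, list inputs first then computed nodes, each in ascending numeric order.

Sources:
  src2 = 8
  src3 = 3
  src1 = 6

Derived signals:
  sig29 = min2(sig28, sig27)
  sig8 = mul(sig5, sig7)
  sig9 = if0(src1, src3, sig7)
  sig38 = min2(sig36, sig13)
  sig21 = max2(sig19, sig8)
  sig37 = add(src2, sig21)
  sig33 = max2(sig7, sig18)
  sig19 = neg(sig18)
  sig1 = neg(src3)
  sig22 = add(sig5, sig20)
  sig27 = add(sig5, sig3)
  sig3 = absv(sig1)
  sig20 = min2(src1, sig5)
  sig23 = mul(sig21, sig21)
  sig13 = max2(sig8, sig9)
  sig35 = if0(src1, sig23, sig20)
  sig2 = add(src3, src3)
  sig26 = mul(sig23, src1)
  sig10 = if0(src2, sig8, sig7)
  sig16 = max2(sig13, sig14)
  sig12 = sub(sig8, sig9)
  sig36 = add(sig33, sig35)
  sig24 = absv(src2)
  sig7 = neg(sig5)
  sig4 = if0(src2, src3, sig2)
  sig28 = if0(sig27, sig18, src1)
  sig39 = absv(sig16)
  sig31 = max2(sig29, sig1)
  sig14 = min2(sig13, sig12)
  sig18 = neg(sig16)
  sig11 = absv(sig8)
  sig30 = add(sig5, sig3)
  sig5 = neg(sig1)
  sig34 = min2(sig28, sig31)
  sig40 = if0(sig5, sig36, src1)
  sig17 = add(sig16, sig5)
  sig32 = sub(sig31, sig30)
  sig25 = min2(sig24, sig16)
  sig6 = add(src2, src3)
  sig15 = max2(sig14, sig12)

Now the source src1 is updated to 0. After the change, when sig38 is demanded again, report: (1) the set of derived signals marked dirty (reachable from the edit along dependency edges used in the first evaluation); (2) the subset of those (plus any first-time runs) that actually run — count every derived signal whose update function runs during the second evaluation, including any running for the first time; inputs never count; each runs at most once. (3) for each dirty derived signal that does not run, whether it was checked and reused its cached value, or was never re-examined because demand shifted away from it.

First demand of the output computes:
  sig1 = neg(3) = -3
  sig5 = neg(-3) = 3
  sig7 = neg(3) = -3
  sig8 = mul(3, -3) = -9
  sig9 = if0(src1=6 -> else branch sig7) = -3
  sig12 = sub(-9, -3) = -6
  sig13 = max2(-9, -3) = -3
  sig14 = min2(-3, -6) = -6
  sig16 = max2(-3, -6) = -3
  sig18 = neg(-3) = 3
  sig20 = min2(6, 3) = 3
  sig33 = max2(-3, 3) = 3
  sig35 = if0(src1=6 -> else branch sig20) = 3
  sig36 = add(3, 3) = 6
  sig38 = min2(6, -3) = -3

After the edit, cleaning proceeds:
  sig9: a read changed (src1 6->0) — executes, giving 3.
  sig12: a read changed (sig9 -3->3) — executes, giving -12.
  sig13: a read changed (sig9 -3->3) — executes, giving 3.
  sig14: a read changed (sig13 -3->3; sig12 -6->-12) — executes, giving -12.
  sig16: a read changed (sig13 -3->3; sig14 -6->-12) — executes, giving 3.
  sig18: a read changed (sig16 -3->3) — executes, giving -3.
  sig19: had never run; runs now, result 3.
  sig20: stays stale; no demand reaches it after the flip.
  sig21: had never run; runs now, result 3.
  sig23: had never run; runs now, result 9.
  sig33: a read changed (sig18 3->-3) — executes, giving -3.
  sig35: a read changed (src1 6->0) — executes, giving 9.
  sig36: a read changed (sig33 3->-3; sig35 3->9) — executes, giving 6 — identical to its old value.
  sig38: a read changed (sig13 -3->3) — executes, giving 3.

Note the branch switch — demand abandons sig20, which is never re-examined.

The edit dirties: sig9, sig12, sig13, sig14, sig16, sig18, sig20, sig33, sig35, sig36, sig38.
13 derived signals run: sig9, sig12, sig13, sig14, sig16, sig18, sig19, sig21, sig23, sig33, sig35, sig36, sig38.
Unvisited dirty nodes (no longer demanded): sig20.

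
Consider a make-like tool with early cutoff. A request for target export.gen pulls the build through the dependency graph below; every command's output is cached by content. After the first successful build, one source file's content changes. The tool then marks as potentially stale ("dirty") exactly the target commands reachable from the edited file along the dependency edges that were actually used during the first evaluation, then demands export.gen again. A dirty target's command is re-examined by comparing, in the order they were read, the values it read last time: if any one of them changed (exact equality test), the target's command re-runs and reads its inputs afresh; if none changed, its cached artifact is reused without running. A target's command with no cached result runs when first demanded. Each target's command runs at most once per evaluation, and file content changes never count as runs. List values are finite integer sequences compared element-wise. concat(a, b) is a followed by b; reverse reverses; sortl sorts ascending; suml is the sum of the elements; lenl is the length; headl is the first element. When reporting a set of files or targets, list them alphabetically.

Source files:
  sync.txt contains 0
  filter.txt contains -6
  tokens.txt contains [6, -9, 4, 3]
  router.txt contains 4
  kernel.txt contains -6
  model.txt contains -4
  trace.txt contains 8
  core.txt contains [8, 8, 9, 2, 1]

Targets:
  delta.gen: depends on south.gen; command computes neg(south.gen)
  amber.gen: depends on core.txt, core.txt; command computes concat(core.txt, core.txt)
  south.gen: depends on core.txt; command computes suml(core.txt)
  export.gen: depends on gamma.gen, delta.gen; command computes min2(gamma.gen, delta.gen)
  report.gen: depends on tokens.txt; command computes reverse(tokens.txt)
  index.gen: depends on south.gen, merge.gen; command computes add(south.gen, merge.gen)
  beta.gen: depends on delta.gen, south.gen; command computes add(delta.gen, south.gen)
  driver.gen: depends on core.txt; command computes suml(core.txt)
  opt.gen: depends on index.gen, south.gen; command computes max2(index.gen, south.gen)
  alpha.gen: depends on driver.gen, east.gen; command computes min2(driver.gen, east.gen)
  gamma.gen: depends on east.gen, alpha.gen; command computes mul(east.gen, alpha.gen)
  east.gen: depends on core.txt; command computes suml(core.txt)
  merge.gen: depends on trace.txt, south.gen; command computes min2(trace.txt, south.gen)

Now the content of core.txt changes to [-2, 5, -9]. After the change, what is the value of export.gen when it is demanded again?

First demand of the output computes:
  driver.gen = suml([8, 8, 9, 2, 1]) = 28
  east.gen = suml([8, 8, 9, 2, 1]) = 28
  alpha.gen = min2(28, 28) = 28
  gamma.gen = mul(28, 28) = 784
  south.gen = suml([8, 8, 9, 2, 1]) = 28
  delta.gen = neg(28) = -28
  export.gen = min2(784, -28) = -28

After the edit, cleaning proceeds:
  driver.gen: a read changed (core.txt [8, 8, 9, 2, 1]->[-2, 5, -9]) — executes, giving -6.
  east.gen: a read changed (core.txt [8, 8, 9, 2, 1]->[-2, 5, -9]) — executes, giving -6.
  alpha.gen: a read changed (driver.gen 28->-6; east.gen 28->-6) — executes, giving -6.
  gamma.gen: a read changed (east.gen 28->-6; alpha.gen 28->-6) — executes, giving 36.
  south.gen: a read changed (core.txt [8, 8, 9, 2, 1]->[-2, 5, -9]) — executes, giving -6.
  delta.gen: a read changed (south.gen 28->-6) — executes, giving 6.
  export.gen: a read changed (gamma.gen 784->36; delta.gen -28->6) — executes, giving 6.

Demanding export.gen again yields 6.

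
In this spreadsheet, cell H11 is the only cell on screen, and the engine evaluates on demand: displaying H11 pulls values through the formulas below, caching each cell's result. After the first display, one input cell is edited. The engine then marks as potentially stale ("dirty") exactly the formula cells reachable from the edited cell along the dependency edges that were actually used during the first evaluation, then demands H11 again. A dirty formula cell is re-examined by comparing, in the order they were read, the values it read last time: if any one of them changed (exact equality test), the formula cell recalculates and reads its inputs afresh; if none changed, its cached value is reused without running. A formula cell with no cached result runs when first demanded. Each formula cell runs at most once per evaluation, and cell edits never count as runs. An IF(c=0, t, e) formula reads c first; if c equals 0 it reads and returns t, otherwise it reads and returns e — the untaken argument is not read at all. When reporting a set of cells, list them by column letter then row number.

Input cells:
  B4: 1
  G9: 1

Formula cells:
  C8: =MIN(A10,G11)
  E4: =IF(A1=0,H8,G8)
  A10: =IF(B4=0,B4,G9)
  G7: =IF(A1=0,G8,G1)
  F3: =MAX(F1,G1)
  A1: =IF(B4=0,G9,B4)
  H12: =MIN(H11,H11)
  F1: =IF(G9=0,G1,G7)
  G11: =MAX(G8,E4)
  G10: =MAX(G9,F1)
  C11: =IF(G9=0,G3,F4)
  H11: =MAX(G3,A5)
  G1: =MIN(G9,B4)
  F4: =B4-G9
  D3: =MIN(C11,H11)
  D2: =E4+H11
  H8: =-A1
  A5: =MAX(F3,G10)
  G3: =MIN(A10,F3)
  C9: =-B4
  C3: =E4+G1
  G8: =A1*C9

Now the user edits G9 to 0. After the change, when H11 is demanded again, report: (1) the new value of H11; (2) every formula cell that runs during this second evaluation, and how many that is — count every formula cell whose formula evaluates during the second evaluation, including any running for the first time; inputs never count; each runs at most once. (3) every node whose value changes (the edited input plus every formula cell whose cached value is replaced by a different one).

H11 now evaluates to 0.
Run set: A5, A10, F1, F3, G1, G3, G10, H11 (8 run).
Changed values: A5, A10, F1, F3, G1, G3, G9, G10, H11.
The important point: the flipped condition redirects demand; G7 is left stale, never re-checked.

Initial pass — values computed on the first demand:
  A1 = IF(B4=0: B4=1 -> else branch B4) = 1
  A10 = IF(B4=0: B4=1 -> else branch G9) = 1
  G1 = MIN(1, 1) = 1
  G7 = IF(A1=0: A1=1 -> else branch G1) = 1
  F1 = IF(G9=0: G9=1 -> else branch G7) = 1
  F3 = MAX(1, 1) = 1
  G3 = MIN(1, 1) = 1
  G10 = MAX(1, 1) = 1
  A5 = MAX(1, 1) = 1
  H11 = MAX(1, 1) = 1

Second demand — change propagation:
  A10: re-runs because G9 1->0; new result 0.
  G1: re-runs because G9 1->0; new result 0.
  G7: dirty yet unreached — the second evaluation never asks for it.
  F1: re-runs because G9 1->0; new result 0.
  F3: re-runs because F1 1->0; G1 1->0; new result 0.
  G3: re-runs because A10 1->0; F3 1->0; new result 0.
  G10: re-runs because G9 1->0; F1 1->0; new result 0.
  A5: re-runs because F3 1->0; G10 1->0; new result 0.
  H11: re-runs because G3 1->0; A5 1->0; new result 0.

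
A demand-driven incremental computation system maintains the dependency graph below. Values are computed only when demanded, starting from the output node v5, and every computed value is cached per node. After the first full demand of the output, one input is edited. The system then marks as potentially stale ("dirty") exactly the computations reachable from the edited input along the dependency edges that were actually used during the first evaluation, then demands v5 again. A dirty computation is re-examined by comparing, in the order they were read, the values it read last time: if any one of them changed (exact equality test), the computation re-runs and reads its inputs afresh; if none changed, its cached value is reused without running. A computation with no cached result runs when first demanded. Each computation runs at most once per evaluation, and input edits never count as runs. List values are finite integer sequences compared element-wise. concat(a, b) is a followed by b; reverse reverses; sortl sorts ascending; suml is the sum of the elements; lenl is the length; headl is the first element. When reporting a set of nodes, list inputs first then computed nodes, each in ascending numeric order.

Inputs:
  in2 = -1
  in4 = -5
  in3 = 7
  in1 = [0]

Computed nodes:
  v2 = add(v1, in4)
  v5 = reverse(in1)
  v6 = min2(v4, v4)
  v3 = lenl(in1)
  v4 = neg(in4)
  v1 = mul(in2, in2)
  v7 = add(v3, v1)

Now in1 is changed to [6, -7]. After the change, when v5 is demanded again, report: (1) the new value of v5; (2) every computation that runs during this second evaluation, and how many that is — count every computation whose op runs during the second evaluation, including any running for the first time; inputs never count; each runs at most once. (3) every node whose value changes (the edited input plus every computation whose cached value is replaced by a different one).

New value of v5: [-7, 6].
Computations that run: v5 — 1 in total.
Values that change: in1, v5.

First evaluation (everything demanded from the output):
  v5 = reverse([0]) = [0]

Propagation after the edit:
  v5: runs — in1 [0]->[6, -7]; result [-7, 6].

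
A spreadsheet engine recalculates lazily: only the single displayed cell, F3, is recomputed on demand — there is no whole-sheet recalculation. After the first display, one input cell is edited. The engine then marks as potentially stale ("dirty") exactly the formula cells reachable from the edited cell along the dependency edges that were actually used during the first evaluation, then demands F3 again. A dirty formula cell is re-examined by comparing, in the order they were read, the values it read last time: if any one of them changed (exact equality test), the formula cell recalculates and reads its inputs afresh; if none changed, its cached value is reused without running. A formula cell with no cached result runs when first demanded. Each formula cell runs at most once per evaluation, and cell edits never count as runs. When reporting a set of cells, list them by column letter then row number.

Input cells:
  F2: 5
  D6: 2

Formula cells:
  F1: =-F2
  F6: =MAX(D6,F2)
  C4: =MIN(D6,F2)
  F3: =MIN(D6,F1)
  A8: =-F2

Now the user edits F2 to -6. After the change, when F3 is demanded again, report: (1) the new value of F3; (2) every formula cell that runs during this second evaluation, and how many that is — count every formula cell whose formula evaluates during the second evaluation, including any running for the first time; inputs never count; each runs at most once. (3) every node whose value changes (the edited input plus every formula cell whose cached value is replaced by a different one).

New value of F3: 2.
Formula cells that run: F1, F3 — 2 in total.
Values that change: F1, F2, F3.

First evaluation (everything demanded from the output):
  F1 = -(5) = -5
  F3 = MIN(2, -5) = -5

Propagation after the edit:
  F1: runs — F2 5->-6; result 6.
  F3: runs — F1 -5->6; result 2.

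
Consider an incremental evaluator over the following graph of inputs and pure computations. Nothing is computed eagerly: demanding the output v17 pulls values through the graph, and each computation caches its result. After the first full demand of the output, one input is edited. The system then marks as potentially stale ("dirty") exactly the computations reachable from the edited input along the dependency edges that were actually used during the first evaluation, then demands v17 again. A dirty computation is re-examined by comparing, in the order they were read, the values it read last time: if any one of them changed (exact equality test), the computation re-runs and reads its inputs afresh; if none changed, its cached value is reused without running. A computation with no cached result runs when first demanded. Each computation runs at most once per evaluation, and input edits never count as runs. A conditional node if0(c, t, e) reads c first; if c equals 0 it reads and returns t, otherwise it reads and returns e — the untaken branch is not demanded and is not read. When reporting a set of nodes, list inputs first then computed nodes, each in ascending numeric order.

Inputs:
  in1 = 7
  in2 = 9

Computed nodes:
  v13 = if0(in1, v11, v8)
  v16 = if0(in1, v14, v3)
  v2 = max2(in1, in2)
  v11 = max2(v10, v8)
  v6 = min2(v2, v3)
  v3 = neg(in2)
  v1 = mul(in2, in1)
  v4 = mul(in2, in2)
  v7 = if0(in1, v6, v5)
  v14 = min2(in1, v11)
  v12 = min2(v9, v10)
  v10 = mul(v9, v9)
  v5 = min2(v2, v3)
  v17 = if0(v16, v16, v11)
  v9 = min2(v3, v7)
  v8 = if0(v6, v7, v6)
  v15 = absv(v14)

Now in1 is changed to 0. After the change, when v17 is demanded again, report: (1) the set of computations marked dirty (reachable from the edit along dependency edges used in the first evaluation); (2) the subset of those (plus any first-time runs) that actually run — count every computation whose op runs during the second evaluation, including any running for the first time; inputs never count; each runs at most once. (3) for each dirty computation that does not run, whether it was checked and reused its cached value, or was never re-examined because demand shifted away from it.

Dirty set: v2, v5, v6, v7, v8, v9, v10, v11, v16, v17.
Run set: v2, v7, v14, v16, v17 (5 run).
Re-examined without running (cache reused): v6, v8, v9, v10, v11.
Left stale — demand moved off them: v5.
The important point: the flipped condition redirects demand; v5 is left stale, never re-checked.

Initial pass — values computed on the first demand:
  v2 = max2(7, 9) = 9
  v3 = neg(9) = -9
  v5 = min2(9, -9) = -9
  v6 = min2(9, -9) = -9
  v7 = if0(in1=7 -> else branch v5) = -9
  v8 = if0(v6=-9 -> else branch v6) = -9
  v9 = min2(-9, -9) = -9
  v10 = mul(-9, -9) = 81
  v11 = max2(81, -9) = 81
  v16 = if0(in1=7 -> else branch v3) = -9
  v17 = if0(v16=-9 -> else branch v11) = 81

Second demand — change propagation:
  v2: re-runs because in1 7->0; new result 9 (unchanged).
  v5: dirty yet unreached — the second evaluation never asks for it.
  v6: re-examined; everything it read last time is the same (v2 unchanged, v3 unchanged) — cache -9 kept, no run.
  v7: re-runs because in1 7->0; new result -9 (unchanged).
  v8: re-examined; everything it read last time is the same (v6 unchanged, v6 unchanged) — cache -9 kept, no run.
  v9: re-examined; everything it read last time is the same (v3 unchanged, v7 unchanged) — cache -9 kept, no run.
  v10: re-examined; everything it read last time is the same (v9 unchanged, v9 unchanged) — cache 81 kept, no run.
  v11: re-examined; everything it read last time is the same (v10 unchanged, v8 unchanged) — cache 81 kept, no run.
  v14: newly demanded (no cache) — executes and yields 0.
  v16: re-runs because in1 7->0; new result 0.
  v17: re-runs because v16 -9->0; new result 0.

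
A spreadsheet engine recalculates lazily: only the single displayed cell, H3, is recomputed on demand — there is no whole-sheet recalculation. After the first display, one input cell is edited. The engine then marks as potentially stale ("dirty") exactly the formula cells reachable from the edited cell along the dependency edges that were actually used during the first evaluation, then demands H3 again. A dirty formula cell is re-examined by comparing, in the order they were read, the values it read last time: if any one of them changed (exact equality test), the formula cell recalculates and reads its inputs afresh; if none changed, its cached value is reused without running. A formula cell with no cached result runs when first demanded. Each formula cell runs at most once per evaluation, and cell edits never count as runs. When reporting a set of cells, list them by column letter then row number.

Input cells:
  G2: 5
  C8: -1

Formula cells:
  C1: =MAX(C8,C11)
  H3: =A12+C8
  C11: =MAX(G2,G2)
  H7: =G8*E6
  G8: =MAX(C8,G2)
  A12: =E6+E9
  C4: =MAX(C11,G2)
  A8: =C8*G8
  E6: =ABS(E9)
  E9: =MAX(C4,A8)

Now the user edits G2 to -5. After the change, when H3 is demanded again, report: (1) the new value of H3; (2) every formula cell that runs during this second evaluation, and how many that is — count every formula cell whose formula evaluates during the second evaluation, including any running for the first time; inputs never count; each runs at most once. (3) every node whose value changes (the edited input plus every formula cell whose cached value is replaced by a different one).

First evaluation (everything demanded from the output):
  C11 = MAX(5, 5) = 5
  C4 = MAX(5, 5) = 5
  G8 = MAX(-1, 5) = 5
  A8 = -1 * 5 = -5
  E9 = MAX(5, -5) = 5
  E6 = ABS(5) = 5
  A12 = 5 + 5 = 10
  H3 = 10 + -1 = 9

Propagation after the edit:
  C11: runs — G2 5->-5; G2 5->-5; result -5.
  C4: runs — C11 5->-5; G2 5->-5; result -5.
  G8: runs — G2 5->-5; result -1.
  A8: runs — G8 5->-1; result 1.
  E9: runs — C4 5->-5; A8 -5->1; result 1.
  E6: runs — E9 5->1; result 1.
  A12: runs — E6 5->1; E9 5->1; result 2.
  H3: runs — A12 10->2; result 1.

New value of H3: 1.
Formula cells that run: A8, A12, C4, C11, E6, E9, G8, H3 — 8 in total.
Values that change: A8, A12, C4, C11, E6, E9, G2, G8, H3.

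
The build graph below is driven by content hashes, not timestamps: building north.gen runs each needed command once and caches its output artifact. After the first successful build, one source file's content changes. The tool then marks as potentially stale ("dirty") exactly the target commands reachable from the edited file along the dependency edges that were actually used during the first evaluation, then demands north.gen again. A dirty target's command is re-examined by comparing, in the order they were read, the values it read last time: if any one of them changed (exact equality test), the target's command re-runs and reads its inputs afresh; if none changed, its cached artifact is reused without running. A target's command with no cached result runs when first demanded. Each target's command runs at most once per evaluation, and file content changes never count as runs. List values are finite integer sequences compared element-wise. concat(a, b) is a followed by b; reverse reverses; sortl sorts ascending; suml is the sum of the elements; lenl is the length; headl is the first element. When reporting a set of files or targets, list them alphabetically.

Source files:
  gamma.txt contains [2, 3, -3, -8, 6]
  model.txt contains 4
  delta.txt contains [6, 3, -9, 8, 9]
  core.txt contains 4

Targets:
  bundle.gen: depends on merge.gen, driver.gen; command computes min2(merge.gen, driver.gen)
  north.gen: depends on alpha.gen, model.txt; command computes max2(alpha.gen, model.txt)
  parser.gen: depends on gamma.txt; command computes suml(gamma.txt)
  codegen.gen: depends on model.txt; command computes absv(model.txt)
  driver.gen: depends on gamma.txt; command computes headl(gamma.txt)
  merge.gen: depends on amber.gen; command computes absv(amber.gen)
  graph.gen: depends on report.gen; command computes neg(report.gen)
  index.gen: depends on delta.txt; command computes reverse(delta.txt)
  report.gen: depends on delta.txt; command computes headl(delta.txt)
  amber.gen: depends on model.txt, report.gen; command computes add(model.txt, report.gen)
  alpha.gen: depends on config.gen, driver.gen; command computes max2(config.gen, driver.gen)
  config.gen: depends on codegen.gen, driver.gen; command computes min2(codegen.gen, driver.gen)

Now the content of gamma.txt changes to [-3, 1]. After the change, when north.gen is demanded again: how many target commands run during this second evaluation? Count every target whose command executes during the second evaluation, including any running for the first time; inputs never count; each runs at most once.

Initial pass — values computed on the first demand:
  codegen.gen = absv(4) = 4
  driver.gen = headl([2, 3, -3, -8, 6]) = 2
  config.gen = min2(4, 2) = 2
  alpha.gen = max2(2, 2) = 2
  north.gen = max2(2, 4) = 4

Second demand — change propagation:
  driver.gen: re-runs because gamma.txt [2, 3, -3, -8, 6]->[-3, 1]; new result -3.
  config.gen: re-runs because driver.gen 2->-3; new result -3.
  alpha.gen: re-runs because config.gen 2->-3; driver.gen 2->-3; new result -3.
  north.gen: re-runs because alpha.gen 2->-3; new result 4 (unchanged).

Run set: alpha.gen, config.gen, driver.gen, north.gen (4 run).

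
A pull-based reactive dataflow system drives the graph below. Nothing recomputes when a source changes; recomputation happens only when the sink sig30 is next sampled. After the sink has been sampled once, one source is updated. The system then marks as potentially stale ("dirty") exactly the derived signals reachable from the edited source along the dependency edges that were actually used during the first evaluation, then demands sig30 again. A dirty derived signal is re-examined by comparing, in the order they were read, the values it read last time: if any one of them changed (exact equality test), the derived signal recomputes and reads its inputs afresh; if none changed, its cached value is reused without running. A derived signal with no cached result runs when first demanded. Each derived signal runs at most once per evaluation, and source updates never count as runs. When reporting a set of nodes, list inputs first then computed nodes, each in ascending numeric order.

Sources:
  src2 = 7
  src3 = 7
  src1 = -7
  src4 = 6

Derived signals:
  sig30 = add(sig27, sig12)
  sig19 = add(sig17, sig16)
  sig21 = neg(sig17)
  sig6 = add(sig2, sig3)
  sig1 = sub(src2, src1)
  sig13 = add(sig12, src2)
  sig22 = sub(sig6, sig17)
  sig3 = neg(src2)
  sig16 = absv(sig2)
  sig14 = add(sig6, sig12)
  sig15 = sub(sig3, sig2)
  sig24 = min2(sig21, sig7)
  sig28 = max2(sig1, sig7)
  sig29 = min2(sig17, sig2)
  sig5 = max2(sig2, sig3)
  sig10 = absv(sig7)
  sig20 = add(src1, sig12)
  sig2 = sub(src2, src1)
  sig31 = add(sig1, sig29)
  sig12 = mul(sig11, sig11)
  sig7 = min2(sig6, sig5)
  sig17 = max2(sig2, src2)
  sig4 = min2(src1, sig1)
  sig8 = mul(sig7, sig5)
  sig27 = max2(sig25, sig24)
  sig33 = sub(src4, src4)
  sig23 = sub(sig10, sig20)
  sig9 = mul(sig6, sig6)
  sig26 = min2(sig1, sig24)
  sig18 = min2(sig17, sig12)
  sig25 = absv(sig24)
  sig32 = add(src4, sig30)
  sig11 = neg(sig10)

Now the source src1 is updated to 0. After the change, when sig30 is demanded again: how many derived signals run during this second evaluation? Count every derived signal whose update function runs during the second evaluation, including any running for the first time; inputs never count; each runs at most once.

Derived signals that run: sig2, sig5, sig6, sig7, sig10, sig11, sig12, sig17, sig21, sig24, sig25, sig27, sig30 — 13 in total.

First evaluation (everything demanded from the output):
  sig2 = sub(7, -7) = 14
  sig3 = neg(7) = -7
  sig5 = max2(14, -7) = 14
  sig6 = add(14, -7) = 7
  sig7 = min2(7, 14) = 7
  sig10 = absv(7) = 7
  sig11 = neg(7) = -7
  sig12 = mul(-7, -7) = 49
  sig17 = max2(14, 7) = 14
  sig21 = neg(14) = -14
  sig24 = min2(-14, 7) = -14
  sig25 = absv(-14) = 14
  sig27 = max2(14, -14) = 14
  sig30 = add(14, 49) = 63

Propagation after the edit:
  sig2: runs — src1 -7->0; result 7.
  sig5: runs — sig2 14->7; result 7.
  sig6: runs — sig2 14->7; result 0.
  sig7: runs — sig6 7->0; sig5 14->7; result 0.
  sig10: runs — sig7 7->0; result 0.
  sig11: runs — sig10 7->0; result 0.
  sig12: runs — sig11 -7->0; sig11 -7->0; result 0.
  sig17: runs — sig2 14->7; result 7.
  sig21: runs — sig17 14->7; result -7.
  sig24: runs — sig21 -14->-7; sig7 7->0; result -7.
  sig25: runs — sig24 -14->-7; result 7.
  sig27: runs — sig25 14->7; sig24 -14->-7; result 7.
  sig30: runs — sig27 14->7; sig12 49->0; result 7.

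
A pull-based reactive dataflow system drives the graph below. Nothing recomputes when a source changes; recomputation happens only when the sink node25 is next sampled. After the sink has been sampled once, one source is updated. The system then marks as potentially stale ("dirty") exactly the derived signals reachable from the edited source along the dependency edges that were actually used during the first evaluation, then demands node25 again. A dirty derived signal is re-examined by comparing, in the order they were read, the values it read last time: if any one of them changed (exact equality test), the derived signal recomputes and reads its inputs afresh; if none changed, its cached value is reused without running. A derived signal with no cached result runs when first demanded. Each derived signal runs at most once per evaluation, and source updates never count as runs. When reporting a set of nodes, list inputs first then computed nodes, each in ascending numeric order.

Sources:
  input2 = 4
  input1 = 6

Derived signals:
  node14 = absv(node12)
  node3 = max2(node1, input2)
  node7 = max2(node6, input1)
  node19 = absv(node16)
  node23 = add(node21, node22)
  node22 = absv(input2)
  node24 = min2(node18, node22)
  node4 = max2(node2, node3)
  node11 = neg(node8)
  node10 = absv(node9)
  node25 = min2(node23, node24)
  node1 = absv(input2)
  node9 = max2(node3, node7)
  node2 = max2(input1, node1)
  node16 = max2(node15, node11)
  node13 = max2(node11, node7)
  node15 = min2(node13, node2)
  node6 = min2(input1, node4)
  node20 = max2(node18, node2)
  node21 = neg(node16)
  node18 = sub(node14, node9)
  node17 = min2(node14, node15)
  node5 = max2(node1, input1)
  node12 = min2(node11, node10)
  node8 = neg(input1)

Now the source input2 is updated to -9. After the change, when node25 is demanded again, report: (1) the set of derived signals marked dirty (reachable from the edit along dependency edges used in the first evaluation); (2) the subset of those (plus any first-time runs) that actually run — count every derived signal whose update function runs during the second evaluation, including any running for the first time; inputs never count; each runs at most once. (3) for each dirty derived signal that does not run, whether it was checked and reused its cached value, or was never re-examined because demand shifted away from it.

Marked dirty: node1, node2, node3, node4, node6, node7, node9, node10, node12, node13, node14, node15, node16, node18, node21, node22, node23, node24, node25.
Derived signals that run: node1, node2, node3, node4, node6, node9, node10, node12, node15, node18, node22, node23, node24, node25 — 14 in total.
Checked but reused from cache: node7, node13, node14, node16, node21.
Key observation: the cutoff stops propagation at node7 — its inputs' values are unchanged, so it reuses its cache.

First evaluation (everything demanded from the output):
  node1 = absv(4) = 4
  node2 = max2(6, 4) = 6
  node3 = max2(4, 4) = 4
  node4 = max2(6, 4) = 6
  node6 = min2(6, 6) = 6
  node7 = max2(6, 6) = 6
  node8 = neg(6) = -6
  node9 = max2(4, 6) = 6
  node10 = absv(6) = 6
  node11 = neg(-6) = 6
  node12 = min2(6, 6) = 6
  node13 = max2(6, 6) = 6
  node14 = absv(6) = 6
  node15 = min2(6, 6) = 6
  node16 = max2(6, 6) = 6
  node18 = sub(6, 6) = 0
  node21 = neg(6) = -6
  node22 = absv(4) = 4
  node23 = add(-6, 4) = -2
  node24 = min2(0, 4) = 0
  node25 = min2(-2, 0) = -2

Propagation after the edit:
  node1: runs — input2 4->-9; result 9.
  node2: runs — node1 4->9; result 9.
  node3: runs — node1 4->9; input2 4->-9; result 9.
  node4: runs — node2 6->9; node3 4->9; result 9.
  node6: runs — node4 6->9; result 6 (same value as before).
  node7: checked — values it read are unchanged (node6 unchanged, input1 unchanged); reused cached 6 without running.
  node9: runs — node3 4->9; result 9.
  node10: runs — node9 6->9; result 9.
  node12: runs — node10 6->9; result 6 (same value as before).
  node13: checked — values it read are unchanged (node11 unchanged, node7 unchanged); reused cached 6 without running.
  node14: checked — values it read are unchanged (node12 unchanged); reused cached 6 without running.
  node15: runs — node2 6->9; result 6 (same value as before).
  node16: checked — values it read are unchanged (node15 unchanged, node11 unchanged); reused cached 6 without running.
  node18: runs — node9 6->9; result -3.
  node21: checked — values it read are unchanged (node16 unchanged); reused cached -6 without running.
  node22: runs — input2 4->-9; result 9.
  node23: runs — node22 4->9; result 3.
  node24: runs — node18 0->-3; node22 4->9; result -3.
  node25: runs — node23 -2->3; node24 0->-3; result -3.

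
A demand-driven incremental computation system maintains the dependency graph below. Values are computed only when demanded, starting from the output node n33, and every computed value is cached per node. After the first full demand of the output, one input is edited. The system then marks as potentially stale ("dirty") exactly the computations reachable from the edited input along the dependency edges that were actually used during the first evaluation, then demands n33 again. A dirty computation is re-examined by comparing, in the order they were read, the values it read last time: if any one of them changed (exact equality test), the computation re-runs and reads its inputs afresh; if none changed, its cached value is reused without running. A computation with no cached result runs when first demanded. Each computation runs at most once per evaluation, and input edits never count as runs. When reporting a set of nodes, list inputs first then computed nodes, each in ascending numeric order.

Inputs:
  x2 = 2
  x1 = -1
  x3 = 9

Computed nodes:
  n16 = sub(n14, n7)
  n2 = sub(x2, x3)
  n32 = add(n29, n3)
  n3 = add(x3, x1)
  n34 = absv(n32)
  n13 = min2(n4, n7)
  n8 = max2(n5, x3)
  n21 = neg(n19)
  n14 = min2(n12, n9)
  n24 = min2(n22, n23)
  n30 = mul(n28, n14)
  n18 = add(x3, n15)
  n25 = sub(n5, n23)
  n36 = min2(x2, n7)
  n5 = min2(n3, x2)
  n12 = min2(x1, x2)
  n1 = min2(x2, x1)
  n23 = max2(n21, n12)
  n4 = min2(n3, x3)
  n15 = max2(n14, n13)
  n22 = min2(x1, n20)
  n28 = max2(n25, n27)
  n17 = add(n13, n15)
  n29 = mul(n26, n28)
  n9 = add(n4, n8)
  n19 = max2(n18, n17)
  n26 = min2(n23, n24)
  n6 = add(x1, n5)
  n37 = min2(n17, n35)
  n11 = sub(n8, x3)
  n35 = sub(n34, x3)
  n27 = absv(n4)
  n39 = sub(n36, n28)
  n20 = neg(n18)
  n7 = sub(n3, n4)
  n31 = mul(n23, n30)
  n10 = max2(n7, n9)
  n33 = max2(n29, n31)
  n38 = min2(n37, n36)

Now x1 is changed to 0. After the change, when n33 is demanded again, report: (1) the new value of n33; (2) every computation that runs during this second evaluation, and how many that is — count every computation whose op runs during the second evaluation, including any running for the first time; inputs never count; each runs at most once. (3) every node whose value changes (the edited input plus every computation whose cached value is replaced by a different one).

New value of n33: 0.
Computations that run: n3, n4, n5, n7, n9, n12, n13, n14, n15, n22, n23, n24, n25, n26, n27, n28, n29, n30, n31, n33 — 20 in total.
Values that change: x1, n3, n4, n9, n12, n14, n23, n25, n27, n28, n29, n30, n31, n33.
Key observation: the cutoff stops propagation at n8 — its inputs' values are unchanged, so it reuses its cache.

First evaluation (everything demanded from the output):
  n3 = add(9, -1) = 8
  n4 = min2(8, 9) = 8
  n5 = min2(8, 2) = 2
  n7 = sub(8, 8) = 0
  n8 = max2(2, 9) = 9
  n9 = add(8, 9) = 17
  n12 = min2(-1, 2) = -1
  n13 = min2(8, 0) = 0
  n14 = min2(-1, 17) = -1
  n15 = max2(-1, 0) = 0
  n17 = add(0, 0) = 0
  n18 = add(9, 0) = 9
  n19 = max2(9, 0) = 9
  n20 = neg(9) = -9
  n21 = neg(9) = -9
  n22 = min2(-1, -9) = -9
  n23 = max2(-9, -1) = -1
  n24 = min2(-9, -1) = -9
  n25 = sub(2, -1) = 3
  n26 = min2(-1, -9) = -9
  n27 = absv(8) = 8
  n28 = max2(3, 8) = 8
  n29 = mul(-9, 8) = -72
  n30 = mul(8, -1) = -8
  n31 = mul(-1, -8) = 8
  n33 = max2(-72, 8) = 8

Propagation after the edit:
  n3: runs — x1 -1->0; result 9.
  n4: runs — n3 8->9; result 9.
  n5: runs — n3 8->9; result 2 (same value as before).
  n7: runs — n3 8->9; n4 8->9; result 0 (same value as before).
  n8: checked — values it read are unchanged (n5 unchanged, x3 unchanged); reused cached 9 without running.
  n9: runs — n4 8->9; result 18.
  n12: runs — x1 -1->0; result 0.
  n13: runs — n4 8->9; result 0 (same value as before).
  n14: runs — n12 -1->0; n9 17->18; result 0.
  n15: runs — n14 -1->0; result 0 (same value as before).
  n17: checked — values it read are unchanged (n13 unchanged, n15 unchanged); reused cached 0 without running.
  n18: checked — values it read are unchanged (x3 unchanged, n15 unchanged); reused cached 9 without running.
  n19: checked — values it read are unchanged (n18 unchanged, n17 unchanged); reused cached 9 without running.
  n20: checked — values it read are unchanged (n18 unchanged); reused cached -9 without running.
  n21: checked — values it read are unchanged (n19 unchanged); reused cached -9 without running.
  n22: runs — x1 -1->0; result -9 (same value as before).
  n23: runs — n12 -1->0; result 0.
  n24: runs — n23 -1->0; result -9 (same value as before).
  n25: runs — n23 -1->0; result 2.
  n26: runs — n23 -1->0; result -9 (same value as before).
  n27: runs — n4 8->9; result 9.
  n28: runs — n25 3->2; n27 8->9; result 9.
  n29: runs — n28 8->9; result -81.
  n30: runs — n28 8->9; n14 -1->0; result 0.
  n31: runs — n23 -1->0; n30 -8->0; result 0.
  n33: runs — n29 -72->-81; n31 8->0; result 0.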